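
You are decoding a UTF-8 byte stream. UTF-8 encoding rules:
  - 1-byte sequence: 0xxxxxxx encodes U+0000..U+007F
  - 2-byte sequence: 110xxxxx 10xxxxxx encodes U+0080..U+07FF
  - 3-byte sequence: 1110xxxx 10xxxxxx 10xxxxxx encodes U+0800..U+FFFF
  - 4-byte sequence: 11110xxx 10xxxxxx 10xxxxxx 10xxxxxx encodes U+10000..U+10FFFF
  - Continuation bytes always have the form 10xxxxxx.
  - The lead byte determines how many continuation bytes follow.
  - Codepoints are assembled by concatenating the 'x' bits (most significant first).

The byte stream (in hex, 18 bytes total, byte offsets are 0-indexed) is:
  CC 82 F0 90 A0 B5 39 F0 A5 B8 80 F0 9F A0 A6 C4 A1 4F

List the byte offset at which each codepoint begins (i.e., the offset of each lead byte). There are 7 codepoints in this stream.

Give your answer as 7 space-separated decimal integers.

Answer: 0 2 6 7 11 15 17

Derivation:
Byte[0]=CC: 2-byte lead, need 1 cont bytes. acc=0xC
Byte[1]=82: continuation. acc=(acc<<6)|0x02=0x302
Completed: cp=U+0302 (starts at byte 0)
Byte[2]=F0: 4-byte lead, need 3 cont bytes. acc=0x0
Byte[3]=90: continuation. acc=(acc<<6)|0x10=0x10
Byte[4]=A0: continuation. acc=(acc<<6)|0x20=0x420
Byte[5]=B5: continuation. acc=(acc<<6)|0x35=0x10835
Completed: cp=U+10835 (starts at byte 2)
Byte[6]=39: 1-byte ASCII. cp=U+0039
Byte[7]=F0: 4-byte lead, need 3 cont bytes. acc=0x0
Byte[8]=A5: continuation. acc=(acc<<6)|0x25=0x25
Byte[9]=B8: continuation. acc=(acc<<6)|0x38=0x978
Byte[10]=80: continuation. acc=(acc<<6)|0x00=0x25E00
Completed: cp=U+25E00 (starts at byte 7)
Byte[11]=F0: 4-byte lead, need 3 cont bytes. acc=0x0
Byte[12]=9F: continuation. acc=(acc<<6)|0x1F=0x1F
Byte[13]=A0: continuation. acc=(acc<<6)|0x20=0x7E0
Byte[14]=A6: continuation. acc=(acc<<6)|0x26=0x1F826
Completed: cp=U+1F826 (starts at byte 11)
Byte[15]=C4: 2-byte lead, need 1 cont bytes. acc=0x4
Byte[16]=A1: continuation. acc=(acc<<6)|0x21=0x121
Completed: cp=U+0121 (starts at byte 15)
Byte[17]=4F: 1-byte ASCII. cp=U+004F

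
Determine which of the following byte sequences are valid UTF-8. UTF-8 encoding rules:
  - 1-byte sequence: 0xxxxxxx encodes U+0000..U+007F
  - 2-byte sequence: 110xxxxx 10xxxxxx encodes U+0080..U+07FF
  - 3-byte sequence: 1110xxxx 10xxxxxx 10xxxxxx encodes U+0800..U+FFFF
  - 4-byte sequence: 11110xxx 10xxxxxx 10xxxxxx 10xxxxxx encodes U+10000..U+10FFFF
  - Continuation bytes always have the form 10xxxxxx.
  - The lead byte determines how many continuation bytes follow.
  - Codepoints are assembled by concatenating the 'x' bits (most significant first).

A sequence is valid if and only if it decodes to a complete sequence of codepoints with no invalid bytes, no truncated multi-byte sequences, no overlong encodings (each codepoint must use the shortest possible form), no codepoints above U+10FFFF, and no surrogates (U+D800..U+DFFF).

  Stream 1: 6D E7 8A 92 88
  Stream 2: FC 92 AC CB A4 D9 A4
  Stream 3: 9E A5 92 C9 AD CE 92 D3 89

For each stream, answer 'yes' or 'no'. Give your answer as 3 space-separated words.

Answer: no no no

Derivation:
Stream 1: error at byte offset 4. INVALID
Stream 2: error at byte offset 0. INVALID
Stream 3: error at byte offset 0. INVALID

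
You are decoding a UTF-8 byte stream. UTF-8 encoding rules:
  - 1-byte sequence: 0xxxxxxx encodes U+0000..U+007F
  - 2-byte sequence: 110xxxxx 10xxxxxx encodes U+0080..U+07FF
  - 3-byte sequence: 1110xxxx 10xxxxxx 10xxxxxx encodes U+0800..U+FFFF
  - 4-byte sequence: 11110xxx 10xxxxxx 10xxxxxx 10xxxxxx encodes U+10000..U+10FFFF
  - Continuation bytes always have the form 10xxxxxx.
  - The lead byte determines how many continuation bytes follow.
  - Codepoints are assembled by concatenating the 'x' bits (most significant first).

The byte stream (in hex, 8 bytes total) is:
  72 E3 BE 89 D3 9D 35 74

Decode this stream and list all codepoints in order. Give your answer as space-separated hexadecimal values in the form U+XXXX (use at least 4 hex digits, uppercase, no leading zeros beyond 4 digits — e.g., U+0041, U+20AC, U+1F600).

Byte[0]=72: 1-byte ASCII. cp=U+0072
Byte[1]=E3: 3-byte lead, need 2 cont bytes. acc=0x3
Byte[2]=BE: continuation. acc=(acc<<6)|0x3E=0xFE
Byte[3]=89: continuation. acc=(acc<<6)|0x09=0x3F89
Completed: cp=U+3F89 (starts at byte 1)
Byte[4]=D3: 2-byte lead, need 1 cont bytes. acc=0x13
Byte[5]=9D: continuation. acc=(acc<<6)|0x1D=0x4DD
Completed: cp=U+04DD (starts at byte 4)
Byte[6]=35: 1-byte ASCII. cp=U+0035
Byte[7]=74: 1-byte ASCII. cp=U+0074

Answer: U+0072 U+3F89 U+04DD U+0035 U+0074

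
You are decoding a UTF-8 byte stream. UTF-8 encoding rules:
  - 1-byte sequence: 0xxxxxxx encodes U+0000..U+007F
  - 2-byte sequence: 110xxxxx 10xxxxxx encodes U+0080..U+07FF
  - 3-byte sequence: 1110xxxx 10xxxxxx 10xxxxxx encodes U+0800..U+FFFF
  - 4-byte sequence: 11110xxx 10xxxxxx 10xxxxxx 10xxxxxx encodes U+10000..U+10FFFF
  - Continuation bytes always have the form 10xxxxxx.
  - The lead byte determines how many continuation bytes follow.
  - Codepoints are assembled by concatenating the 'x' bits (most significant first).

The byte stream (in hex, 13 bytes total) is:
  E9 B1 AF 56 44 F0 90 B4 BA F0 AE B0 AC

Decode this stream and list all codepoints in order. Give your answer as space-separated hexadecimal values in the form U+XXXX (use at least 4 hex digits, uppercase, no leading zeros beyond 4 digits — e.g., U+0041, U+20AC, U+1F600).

Byte[0]=E9: 3-byte lead, need 2 cont bytes. acc=0x9
Byte[1]=B1: continuation. acc=(acc<<6)|0x31=0x271
Byte[2]=AF: continuation. acc=(acc<<6)|0x2F=0x9C6F
Completed: cp=U+9C6F (starts at byte 0)
Byte[3]=56: 1-byte ASCII. cp=U+0056
Byte[4]=44: 1-byte ASCII. cp=U+0044
Byte[5]=F0: 4-byte lead, need 3 cont bytes. acc=0x0
Byte[6]=90: continuation. acc=(acc<<6)|0x10=0x10
Byte[7]=B4: continuation. acc=(acc<<6)|0x34=0x434
Byte[8]=BA: continuation. acc=(acc<<6)|0x3A=0x10D3A
Completed: cp=U+10D3A (starts at byte 5)
Byte[9]=F0: 4-byte lead, need 3 cont bytes. acc=0x0
Byte[10]=AE: continuation. acc=(acc<<6)|0x2E=0x2E
Byte[11]=B0: continuation. acc=(acc<<6)|0x30=0xBB0
Byte[12]=AC: continuation. acc=(acc<<6)|0x2C=0x2EC2C
Completed: cp=U+2EC2C (starts at byte 9)

Answer: U+9C6F U+0056 U+0044 U+10D3A U+2EC2C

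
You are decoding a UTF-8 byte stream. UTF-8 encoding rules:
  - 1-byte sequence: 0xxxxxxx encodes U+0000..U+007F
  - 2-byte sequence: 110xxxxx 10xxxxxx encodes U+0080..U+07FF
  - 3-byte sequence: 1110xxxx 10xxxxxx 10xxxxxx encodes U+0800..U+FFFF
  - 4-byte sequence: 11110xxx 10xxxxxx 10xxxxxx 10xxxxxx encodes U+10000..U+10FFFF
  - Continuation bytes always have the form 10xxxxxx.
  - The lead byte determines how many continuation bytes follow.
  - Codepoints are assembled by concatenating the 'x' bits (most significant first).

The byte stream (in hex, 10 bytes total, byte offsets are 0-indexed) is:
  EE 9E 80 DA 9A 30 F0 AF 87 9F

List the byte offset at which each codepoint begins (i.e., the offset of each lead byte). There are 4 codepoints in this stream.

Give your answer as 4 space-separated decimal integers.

Byte[0]=EE: 3-byte lead, need 2 cont bytes. acc=0xE
Byte[1]=9E: continuation. acc=(acc<<6)|0x1E=0x39E
Byte[2]=80: continuation. acc=(acc<<6)|0x00=0xE780
Completed: cp=U+E780 (starts at byte 0)
Byte[3]=DA: 2-byte lead, need 1 cont bytes. acc=0x1A
Byte[4]=9A: continuation. acc=(acc<<6)|0x1A=0x69A
Completed: cp=U+069A (starts at byte 3)
Byte[5]=30: 1-byte ASCII. cp=U+0030
Byte[6]=F0: 4-byte lead, need 3 cont bytes. acc=0x0
Byte[7]=AF: continuation. acc=(acc<<6)|0x2F=0x2F
Byte[8]=87: continuation. acc=(acc<<6)|0x07=0xBC7
Byte[9]=9F: continuation. acc=(acc<<6)|0x1F=0x2F1DF
Completed: cp=U+2F1DF (starts at byte 6)

Answer: 0 3 5 6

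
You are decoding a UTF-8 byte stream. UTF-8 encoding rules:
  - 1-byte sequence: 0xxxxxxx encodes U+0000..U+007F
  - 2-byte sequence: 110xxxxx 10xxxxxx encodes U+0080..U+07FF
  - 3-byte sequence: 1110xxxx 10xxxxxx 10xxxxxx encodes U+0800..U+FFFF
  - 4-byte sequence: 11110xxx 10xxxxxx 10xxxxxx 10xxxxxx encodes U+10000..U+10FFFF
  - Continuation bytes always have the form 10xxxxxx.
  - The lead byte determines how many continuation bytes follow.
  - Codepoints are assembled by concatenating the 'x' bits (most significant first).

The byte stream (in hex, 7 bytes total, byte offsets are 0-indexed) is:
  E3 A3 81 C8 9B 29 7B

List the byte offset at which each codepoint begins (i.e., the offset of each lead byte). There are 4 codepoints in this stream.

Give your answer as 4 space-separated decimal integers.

Byte[0]=E3: 3-byte lead, need 2 cont bytes. acc=0x3
Byte[1]=A3: continuation. acc=(acc<<6)|0x23=0xE3
Byte[2]=81: continuation. acc=(acc<<6)|0x01=0x38C1
Completed: cp=U+38C1 (starts at byte 0)
Byte[3]=C8: 2-byte lead, need 1 cont bytes. acc=0x8
Byte[4]=9B: continuation. acc=(acc<<6)|0x1B=0x21B
Completed: cp=U+021B (starts at byte 3)
Byte[5]=29: 1-byte ASCII. cp=U+0029
Byte[6]=7B: 1-byte ASCII. cp=U+007B

Answer: 0 3 5 6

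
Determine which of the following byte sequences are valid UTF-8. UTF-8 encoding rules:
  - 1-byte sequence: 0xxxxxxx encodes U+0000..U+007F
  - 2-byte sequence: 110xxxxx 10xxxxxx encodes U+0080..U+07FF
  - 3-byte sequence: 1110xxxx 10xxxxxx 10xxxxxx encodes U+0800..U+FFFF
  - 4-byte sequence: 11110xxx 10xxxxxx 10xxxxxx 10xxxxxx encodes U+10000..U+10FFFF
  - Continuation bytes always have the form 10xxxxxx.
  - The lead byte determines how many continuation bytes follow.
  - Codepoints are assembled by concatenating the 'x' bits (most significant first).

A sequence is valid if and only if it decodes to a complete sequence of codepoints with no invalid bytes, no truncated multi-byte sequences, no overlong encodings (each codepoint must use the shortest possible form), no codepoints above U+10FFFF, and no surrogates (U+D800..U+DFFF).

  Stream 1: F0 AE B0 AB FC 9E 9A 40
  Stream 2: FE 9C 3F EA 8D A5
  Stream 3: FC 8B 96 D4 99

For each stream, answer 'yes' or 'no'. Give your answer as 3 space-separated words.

Answer: no no no

Derivation:
Stream 1: error at byte offset 4. INVALID
Stream 2: error at byte offset 0. INVALID
Stream 3: error at byte offset 0. INVALID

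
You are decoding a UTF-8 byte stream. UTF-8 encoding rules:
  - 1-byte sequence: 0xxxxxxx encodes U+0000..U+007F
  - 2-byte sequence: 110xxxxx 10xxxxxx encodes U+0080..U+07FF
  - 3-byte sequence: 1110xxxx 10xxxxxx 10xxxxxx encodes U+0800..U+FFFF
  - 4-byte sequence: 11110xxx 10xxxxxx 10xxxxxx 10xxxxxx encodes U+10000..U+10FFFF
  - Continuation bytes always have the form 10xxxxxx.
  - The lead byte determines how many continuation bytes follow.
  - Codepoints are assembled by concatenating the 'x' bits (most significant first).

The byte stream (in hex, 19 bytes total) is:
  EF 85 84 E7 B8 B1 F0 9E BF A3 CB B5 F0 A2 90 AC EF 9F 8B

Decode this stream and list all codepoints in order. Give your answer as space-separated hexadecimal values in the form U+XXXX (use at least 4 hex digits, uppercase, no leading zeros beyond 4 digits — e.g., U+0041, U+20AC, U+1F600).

Byte[0]=EF: 3-byte lead, need 2 cont bytes. acc=0xF
Byte[1]=85: continuation. acc=(acc<<6)|0x05=0x3C5
Byte[2]=84: continuation. acc=(acc<<6)|0x04=0xF144
Completed: cp=U+F144 (starts at byte 0)
Byte[3]=E7: 3-byte lead, need 2 cont bytes. acc=0x7
Byte[4]=B8: continuation. acc=(acc<<6)|0x38=0x1F8
Byte[5]=B1: continuation. acc=(acc<<6)|0x31=0x7E31
Completed: cp=U+7E31 (starts at byte 3)
Byte[6]=F0: 4-byte lead, need 3 cont bytes. acc=0x0
Byte[7]=9E: continuation. acc=(acc<<6)|0x1E=0x1E
Byte[8]=BF: continuation. acc=(acc<<6)|0x3F=0x7BF
Byte[9]=A3: continuation. acc=(acc<<6)|0x23=0x1EFE3
Completed: cp=U+1EFE3 (starts at byte 6)
Byte[10]=CB: 2-byte lead, need 1 cont bytes. acc=0xB
Byte[11]=B5: continuation. acc=(acc<<6)|0x35=0x2F5
Completed: cp=U+02F5 (starts at byte 10)
Byte[12]=F0: 4-byte lead, need 3 cont bytes. acc=0x0
Byte[13]=A2: continuation. acc=(acc<<6)|0x22=0x22
Byte[14]=90: continuation. acc=(acc<<6)|0x10=0x890
Byte[15]=AC: continuation. acc=(acc<<6)|0x2C=0x2242C
Completed: cp=U+2242C (starts at byte 12)
Byte[16]=EF: 3-byte lead, need 2 cont bytes. acc=0xF
Byte[17]=9F: continuation. acc=(acc<<6)|0x1F=0x3DF
Byte[18]=8B: continuation. acc=(acc<<6)|0x0B=0xF7CB
Completed: cp=U+F7CB (starts at byte 16)

Answer: U+F144 U+7E31 U+1EFE3 U+02F5 U+2242C U+F7CB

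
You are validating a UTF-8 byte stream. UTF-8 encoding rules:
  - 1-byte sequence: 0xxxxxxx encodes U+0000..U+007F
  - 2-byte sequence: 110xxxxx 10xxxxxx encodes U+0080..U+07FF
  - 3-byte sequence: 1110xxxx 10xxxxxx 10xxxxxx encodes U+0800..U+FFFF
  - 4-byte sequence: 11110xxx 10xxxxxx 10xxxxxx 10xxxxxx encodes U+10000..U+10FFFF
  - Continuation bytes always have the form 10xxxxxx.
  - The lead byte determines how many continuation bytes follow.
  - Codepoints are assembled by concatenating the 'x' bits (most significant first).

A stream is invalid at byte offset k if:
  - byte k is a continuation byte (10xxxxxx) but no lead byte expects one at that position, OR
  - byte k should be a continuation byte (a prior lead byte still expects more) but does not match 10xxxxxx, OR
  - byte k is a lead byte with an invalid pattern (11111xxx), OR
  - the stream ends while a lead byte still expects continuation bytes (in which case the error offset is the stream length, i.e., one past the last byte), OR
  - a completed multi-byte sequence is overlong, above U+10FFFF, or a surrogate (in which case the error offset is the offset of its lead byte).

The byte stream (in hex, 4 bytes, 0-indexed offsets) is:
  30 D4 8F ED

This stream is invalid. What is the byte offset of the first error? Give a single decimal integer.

Answer: 4

Derivation:
Byte[0]=30: 1-byte ASCII. cp=U+0030
Byte[1]=D4: 2-byte lead, need 1 cont bytes. acc=0x14
Byte[2]=8F: continuation. acc=(acc<<6)|0x0F=0x50F
Completed: cp=U+050F (starts at byte 1)
Byte[3]=ED: 3-byte lead, need 2 cont bytes. acc=0xD
Byte[4]: stream ended, expected continuation. INVALID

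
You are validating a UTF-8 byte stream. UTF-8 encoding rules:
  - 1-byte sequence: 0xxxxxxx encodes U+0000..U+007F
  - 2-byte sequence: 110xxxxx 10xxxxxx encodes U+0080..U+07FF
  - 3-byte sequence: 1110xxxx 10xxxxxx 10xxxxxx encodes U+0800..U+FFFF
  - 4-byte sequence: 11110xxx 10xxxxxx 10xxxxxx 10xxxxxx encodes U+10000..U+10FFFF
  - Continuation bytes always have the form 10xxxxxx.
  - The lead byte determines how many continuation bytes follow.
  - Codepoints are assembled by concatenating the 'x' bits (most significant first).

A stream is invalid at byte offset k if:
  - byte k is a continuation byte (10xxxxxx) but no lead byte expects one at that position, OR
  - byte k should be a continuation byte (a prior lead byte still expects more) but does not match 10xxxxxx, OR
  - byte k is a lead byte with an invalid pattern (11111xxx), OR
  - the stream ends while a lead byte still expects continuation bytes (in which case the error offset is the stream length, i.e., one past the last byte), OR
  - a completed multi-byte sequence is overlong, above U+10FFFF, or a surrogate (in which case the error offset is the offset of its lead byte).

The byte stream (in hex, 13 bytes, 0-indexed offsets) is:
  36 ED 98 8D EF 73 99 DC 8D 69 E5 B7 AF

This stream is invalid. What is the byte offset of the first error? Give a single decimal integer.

Answer: 5

Derivation:
Byte[0]=36: 1-byte ASCII. cp=U+0036
Byte[1]=ED: 3-byte lead, need 2 cont bytes. acc=0xD
Byte[2]=98: continuation. acc=(acc<<6)|0x18=0x358
Byte[3]=8D: continuation. acc=(acc<<6)|0x0D=0xD60D
Completed: cp=U+D60D (starts at byte 1)
Byte[4]=EF: 3-byte lead, need 2 cont bytes. acc=0xF
Byte[5]=73: expected 10xxxxxx continuation. INVALID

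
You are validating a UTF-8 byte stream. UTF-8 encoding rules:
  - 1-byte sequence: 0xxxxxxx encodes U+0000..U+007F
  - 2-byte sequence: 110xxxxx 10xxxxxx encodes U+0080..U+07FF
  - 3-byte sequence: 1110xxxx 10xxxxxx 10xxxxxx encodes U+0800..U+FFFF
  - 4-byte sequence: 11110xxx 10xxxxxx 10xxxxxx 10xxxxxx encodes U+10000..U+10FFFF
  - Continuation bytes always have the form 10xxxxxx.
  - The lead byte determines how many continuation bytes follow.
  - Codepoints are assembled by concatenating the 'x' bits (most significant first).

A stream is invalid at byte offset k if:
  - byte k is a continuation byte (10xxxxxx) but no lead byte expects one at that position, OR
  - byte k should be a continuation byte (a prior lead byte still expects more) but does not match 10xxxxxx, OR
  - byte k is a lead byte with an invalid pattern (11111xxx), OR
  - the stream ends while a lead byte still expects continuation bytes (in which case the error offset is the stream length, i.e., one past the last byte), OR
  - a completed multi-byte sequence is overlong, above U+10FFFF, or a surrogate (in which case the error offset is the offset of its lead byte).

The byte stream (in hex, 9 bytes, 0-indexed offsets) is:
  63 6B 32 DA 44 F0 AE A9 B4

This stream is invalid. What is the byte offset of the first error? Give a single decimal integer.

Byte[0]=63: 1-byte ASCII. cp=U+0063
Byte[1]=6B: 1-byte ASCII. cp=U+006B
Byte[2]=32: 1-byte ASCII. cp=U+0032
Byte[3]=DA: 2-byte lead, need 1 cont bytes. acc=0x1A
Byte[4]=44: expected 10xxxxxx continuation. INVALID

Answer: 4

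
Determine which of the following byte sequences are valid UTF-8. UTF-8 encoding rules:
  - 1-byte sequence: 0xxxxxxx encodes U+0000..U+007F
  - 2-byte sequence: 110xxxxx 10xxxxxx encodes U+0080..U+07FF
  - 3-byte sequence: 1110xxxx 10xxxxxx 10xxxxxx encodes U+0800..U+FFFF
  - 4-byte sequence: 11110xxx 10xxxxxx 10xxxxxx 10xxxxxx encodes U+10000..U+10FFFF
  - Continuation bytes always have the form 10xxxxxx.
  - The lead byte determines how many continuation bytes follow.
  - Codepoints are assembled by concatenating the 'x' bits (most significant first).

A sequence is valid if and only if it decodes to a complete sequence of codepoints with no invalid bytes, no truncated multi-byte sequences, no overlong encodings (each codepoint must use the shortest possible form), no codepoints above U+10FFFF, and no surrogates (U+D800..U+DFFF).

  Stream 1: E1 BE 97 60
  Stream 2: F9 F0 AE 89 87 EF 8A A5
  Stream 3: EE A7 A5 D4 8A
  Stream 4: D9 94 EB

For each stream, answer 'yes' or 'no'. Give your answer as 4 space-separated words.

Stream 1: decodes cleanly. VALID
Stream 2: error at byte offset 0. INVALID
Stream 3: decodes cleanly. VALID
Stream 4: error at byte offset 3. INVALID

Answer: yes no yes no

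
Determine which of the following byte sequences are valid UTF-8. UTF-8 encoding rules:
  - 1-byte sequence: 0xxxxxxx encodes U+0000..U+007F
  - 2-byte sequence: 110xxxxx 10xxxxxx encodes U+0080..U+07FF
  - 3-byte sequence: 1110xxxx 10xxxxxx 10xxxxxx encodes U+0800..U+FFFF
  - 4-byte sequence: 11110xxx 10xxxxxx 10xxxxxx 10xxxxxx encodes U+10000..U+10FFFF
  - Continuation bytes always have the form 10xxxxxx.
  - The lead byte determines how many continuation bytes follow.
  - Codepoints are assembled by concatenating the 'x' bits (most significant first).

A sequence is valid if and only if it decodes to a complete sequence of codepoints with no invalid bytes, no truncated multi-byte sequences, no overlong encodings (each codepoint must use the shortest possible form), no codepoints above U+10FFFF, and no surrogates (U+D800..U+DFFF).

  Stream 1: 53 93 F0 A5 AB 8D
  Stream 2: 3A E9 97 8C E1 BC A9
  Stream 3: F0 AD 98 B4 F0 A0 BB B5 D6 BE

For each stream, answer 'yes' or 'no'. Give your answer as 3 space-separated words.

Stream 1: error at byte offset 1. INVALID
Stream 2: decodes cleanly. VALID
Stream 3: decodes cleanly. VALID

Answer: no yes yes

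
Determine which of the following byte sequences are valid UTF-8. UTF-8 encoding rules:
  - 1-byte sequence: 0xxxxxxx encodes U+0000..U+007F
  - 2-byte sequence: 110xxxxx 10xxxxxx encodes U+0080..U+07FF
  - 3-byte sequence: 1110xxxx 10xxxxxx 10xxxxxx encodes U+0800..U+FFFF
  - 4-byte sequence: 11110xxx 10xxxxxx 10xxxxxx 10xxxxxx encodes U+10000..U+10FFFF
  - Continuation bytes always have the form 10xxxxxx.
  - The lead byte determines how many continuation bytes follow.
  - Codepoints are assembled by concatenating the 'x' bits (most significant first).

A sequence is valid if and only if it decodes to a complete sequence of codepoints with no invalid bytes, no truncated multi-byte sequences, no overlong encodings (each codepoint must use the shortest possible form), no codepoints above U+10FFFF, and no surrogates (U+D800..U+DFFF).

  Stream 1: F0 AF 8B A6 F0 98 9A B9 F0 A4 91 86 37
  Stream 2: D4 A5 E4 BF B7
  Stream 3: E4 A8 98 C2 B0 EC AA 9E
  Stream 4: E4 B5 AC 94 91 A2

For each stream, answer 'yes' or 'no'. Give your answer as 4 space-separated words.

Answer: yes yes yes no

Derivation:
Stream 1: decodes cleanly. VALID
Stream 2: decodes cleanly. VALID
Stream 3: decodes cleanly. VALID
Stream 4: error at byte offset 3. INVALID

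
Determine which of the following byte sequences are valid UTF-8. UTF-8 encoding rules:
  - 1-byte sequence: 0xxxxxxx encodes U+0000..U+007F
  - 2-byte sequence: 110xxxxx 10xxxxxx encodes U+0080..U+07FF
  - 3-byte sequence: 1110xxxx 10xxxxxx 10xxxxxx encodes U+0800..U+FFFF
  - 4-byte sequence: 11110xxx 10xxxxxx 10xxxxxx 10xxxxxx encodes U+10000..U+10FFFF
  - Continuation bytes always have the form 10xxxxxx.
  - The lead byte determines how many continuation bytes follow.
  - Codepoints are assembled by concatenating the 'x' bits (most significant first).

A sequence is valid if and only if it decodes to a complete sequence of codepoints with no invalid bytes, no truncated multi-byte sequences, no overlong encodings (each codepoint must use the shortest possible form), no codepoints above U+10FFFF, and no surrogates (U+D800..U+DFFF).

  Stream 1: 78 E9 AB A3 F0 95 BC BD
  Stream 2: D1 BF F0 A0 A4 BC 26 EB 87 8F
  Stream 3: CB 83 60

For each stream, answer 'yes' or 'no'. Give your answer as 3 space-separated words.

Stream 1: decodes cleanly. VALID
Stream 2: decodes cleanly. VALID
Stream 3: decodes cleanly. VALID

Answer: yes yes yes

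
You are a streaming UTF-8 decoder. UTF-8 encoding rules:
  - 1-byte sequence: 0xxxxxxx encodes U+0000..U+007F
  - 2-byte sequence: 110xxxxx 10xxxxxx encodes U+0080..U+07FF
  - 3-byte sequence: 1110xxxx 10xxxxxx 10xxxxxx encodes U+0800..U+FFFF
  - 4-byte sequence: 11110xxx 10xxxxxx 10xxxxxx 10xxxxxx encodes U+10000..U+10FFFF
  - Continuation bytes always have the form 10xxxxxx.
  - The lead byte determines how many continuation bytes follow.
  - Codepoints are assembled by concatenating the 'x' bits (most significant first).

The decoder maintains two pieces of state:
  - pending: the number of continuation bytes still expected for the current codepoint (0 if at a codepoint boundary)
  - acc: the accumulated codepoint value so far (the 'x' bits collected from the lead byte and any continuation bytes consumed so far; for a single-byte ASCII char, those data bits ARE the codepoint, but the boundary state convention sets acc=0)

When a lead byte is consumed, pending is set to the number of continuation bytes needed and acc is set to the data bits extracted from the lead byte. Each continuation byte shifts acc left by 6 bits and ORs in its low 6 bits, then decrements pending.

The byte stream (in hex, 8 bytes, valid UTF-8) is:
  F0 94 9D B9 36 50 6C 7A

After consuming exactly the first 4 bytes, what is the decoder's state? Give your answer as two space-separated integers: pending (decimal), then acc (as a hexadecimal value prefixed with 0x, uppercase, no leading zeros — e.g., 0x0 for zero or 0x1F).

Byte[0]=F0: 4-byte lead. pending=3, acc=0x0
Byte[1]=94: continuation. acc=(acc<<6)|0x14=0x14, pending=2
Byte[2]=9D: continuation. acc=(acc<<6)|0x1D=0x51D, pending=1
Byte[3]=B9: continuation. acc=(acc<<6)|0x39=0x14779, pending=0

Answer: 0 0x14779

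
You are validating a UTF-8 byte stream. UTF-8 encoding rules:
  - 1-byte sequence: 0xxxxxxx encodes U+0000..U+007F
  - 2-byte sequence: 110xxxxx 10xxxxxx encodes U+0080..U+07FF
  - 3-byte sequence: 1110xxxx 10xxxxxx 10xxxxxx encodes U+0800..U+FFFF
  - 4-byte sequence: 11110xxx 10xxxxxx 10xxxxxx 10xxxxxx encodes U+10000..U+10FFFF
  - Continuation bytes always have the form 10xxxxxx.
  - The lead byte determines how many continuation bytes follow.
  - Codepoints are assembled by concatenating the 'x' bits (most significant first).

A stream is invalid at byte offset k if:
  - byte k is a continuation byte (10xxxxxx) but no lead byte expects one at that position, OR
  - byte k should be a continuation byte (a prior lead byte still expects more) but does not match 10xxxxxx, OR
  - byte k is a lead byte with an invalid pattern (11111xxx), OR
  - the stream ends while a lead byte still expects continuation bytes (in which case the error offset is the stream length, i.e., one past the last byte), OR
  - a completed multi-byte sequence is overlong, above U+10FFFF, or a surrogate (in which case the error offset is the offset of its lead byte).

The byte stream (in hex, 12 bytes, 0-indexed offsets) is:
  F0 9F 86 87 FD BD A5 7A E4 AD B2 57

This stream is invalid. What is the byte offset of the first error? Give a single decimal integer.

Byte[0]=F0: 4-byte lead, need 3 cont bytes. acc=0x0
Byte[1]=9F: continuation. acc=(acc<<6)|0x1F=0x1F
Byte[2]=86: continuation. acc=(acc<<6)|0x06=0x7C6
Byte[3]=87: continuation. acc=(acc<<6)|0x07=0x1F187
Completed: cp=U+1F187 (starts at byte 0)
Byte[4]=FD: INVALID lead byte (not 0xxx/110x/1110/11110)

Answer: 4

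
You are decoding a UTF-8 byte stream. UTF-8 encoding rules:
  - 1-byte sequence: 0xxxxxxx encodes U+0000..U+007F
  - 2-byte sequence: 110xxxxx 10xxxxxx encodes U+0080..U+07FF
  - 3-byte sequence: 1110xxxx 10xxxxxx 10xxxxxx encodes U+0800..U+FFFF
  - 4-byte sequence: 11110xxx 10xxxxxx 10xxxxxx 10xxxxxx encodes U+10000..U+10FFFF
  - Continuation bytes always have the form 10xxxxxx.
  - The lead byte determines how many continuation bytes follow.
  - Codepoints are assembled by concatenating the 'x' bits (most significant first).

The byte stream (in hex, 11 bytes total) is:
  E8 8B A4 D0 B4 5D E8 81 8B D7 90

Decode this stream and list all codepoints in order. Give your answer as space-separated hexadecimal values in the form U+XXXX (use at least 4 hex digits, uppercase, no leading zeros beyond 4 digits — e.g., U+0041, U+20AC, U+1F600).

Answer: U+82E4 U+0434 U+005D U+804B U+05D0

Derivation:
Byte[0]=E8: 3-byte lead, need 2 cont bytes. acc=0x8
Byte[1]=8B: continuation. acc=(acc<<6)|0x0B=0x20B
Byte[2]=A4: continuation. acc=(acc<<6)|0x24=0x82E4
Completed: cp=U+82E4 (starts at byte 0)
Byte[3]=D0: 2-byte lead, need 1 cont bytes. acc=0x10
Byte[4]=B4: continuation. acc=(acc<<6)|0x34=0x434
Completed: cp=U+0434 (starts at byte 3)
Byte[5]=5D: 1-byte ASCII. cp=U+005D
Byte[6]=E8: 3-byte lead, need 2 cont bytes. acc=0x8
Byte[7]=81: continuation. acc=(acc<<6)|0x01=0x201
Byte[8]=8B: continuation. acc=(acc<<6)|0x0B=0x804B
Completed: cp=U+804B (starts at byte 6)
Byte[9]=D7: 2-byte lead, need 1 cont bytes. acc=0x17
Byte[10]=90: continuation. acc=(acc<<6)|0x10=0x5D0
Completed: cp=U+05D0 (starts at byte 9)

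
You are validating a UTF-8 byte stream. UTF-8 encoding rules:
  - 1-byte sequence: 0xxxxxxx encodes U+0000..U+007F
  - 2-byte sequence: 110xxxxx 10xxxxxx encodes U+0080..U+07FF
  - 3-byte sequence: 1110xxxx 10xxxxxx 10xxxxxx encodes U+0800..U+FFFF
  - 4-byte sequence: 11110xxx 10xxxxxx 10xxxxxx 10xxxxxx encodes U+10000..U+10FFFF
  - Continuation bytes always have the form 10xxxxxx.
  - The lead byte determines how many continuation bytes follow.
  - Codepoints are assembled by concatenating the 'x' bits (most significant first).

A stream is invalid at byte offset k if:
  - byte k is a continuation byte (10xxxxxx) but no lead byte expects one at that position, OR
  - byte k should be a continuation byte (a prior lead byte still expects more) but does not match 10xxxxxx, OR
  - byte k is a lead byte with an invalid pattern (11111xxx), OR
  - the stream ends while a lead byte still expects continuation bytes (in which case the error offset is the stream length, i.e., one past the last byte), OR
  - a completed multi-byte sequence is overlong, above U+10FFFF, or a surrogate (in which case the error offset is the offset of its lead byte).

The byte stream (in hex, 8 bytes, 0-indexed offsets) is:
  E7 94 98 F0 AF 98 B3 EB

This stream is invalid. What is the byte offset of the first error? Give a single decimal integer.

Answer: 8

Derivation:
Byte[0]=E7: 3-byte lead, need 2 cont bytes. acc=0x7
Byte[1]=94: continuation. acc=(acc<<6)|0x14=0x1D4
Byte[2]=98: continuation. acc=(acc<<6)|0x18=0x7518
Completed: cp=U+7518 (starts at byte 0)
Byte[3]=F0: 4-byte lead, need 3 cont bytes. acc=0x0
Byte[4]=AF: continuation. acc=(acc<<6)|0x2F=0x2F
Byte[5]=98: continuation. acc=(acc<<6)|0x18=0xBD8
Byte[6]=B3: continuation. acc=(acc<<6)|0x33=0x2F633
Completed: cp=U+2F633 (starts at byte 3)
Byte[7]=EB: 3-byte lead, need 2 cont bytes. acc=0xB
Byte[8]: stream ended, expected continuation. INVALID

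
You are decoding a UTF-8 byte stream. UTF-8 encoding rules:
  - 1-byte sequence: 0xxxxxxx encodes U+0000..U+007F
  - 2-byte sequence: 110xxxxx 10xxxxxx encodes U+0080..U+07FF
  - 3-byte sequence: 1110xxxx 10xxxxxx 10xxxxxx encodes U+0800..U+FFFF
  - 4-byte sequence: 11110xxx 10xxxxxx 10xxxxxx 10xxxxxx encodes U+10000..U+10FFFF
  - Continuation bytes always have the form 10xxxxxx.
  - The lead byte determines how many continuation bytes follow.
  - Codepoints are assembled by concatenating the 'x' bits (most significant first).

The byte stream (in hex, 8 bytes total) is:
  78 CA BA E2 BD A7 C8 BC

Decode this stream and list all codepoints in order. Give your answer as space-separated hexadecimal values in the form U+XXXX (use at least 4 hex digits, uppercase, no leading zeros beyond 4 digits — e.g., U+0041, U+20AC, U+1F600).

Byte[0]=78: 1-byte ASCII. cp=U+0078
Byte[1]=CA: 2-byte lead, need 1 cont bytes. acc=0xA
Byte[2]=BA: continuation. acc=(acc<<6)|0x3A=0x2BA
Completed: cp=U+02BA (starts at byte 1)
Byte[3]=E2: 3-byte lead, need 2 cont bytes. acc=0x2
Byte[4]=BD: continuation. acc=(acc<<6)|0x3D=0xBD
Byte[5]=A7: continuation. acc=(acc<<6)|0x27=0x2F67
Completed: cp=U+2F67 (starts at byte 3)
Byte[6]=C8: 2-byte lead, need 1 cont bytes. acc=0x8
Byte[7]=BC: continuation. acc=(acc<<6)|0x3C=0x23C
Completed: cp=U+023C (starts at byte 6)

Answer: U+0078 U+02BA U+2F67 U+023C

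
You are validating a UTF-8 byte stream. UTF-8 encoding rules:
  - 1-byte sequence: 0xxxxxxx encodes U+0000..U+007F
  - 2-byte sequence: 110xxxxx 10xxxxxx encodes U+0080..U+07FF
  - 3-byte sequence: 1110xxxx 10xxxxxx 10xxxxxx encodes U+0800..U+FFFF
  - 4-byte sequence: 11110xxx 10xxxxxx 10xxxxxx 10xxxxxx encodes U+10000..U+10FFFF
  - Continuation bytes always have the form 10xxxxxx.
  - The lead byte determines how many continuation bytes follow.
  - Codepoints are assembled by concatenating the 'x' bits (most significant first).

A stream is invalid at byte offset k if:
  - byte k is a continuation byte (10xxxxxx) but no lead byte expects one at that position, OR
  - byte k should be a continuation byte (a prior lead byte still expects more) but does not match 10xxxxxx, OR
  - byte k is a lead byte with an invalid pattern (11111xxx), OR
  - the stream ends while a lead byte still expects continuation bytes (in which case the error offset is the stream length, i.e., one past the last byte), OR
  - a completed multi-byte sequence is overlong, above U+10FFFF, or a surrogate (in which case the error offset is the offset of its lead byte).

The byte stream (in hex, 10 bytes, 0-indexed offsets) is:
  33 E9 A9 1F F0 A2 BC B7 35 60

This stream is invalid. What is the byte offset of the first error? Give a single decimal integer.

Byte[0]=33: 1-byte ASCII. cp=U+0033
Byte[1]=E9: 3-byte lead, need 2 cont bytes. acc=0x9
Byte[2]=A9: continuation. acc=(acc<<6)|0x29=0x269
Byte[3]=1F: expected 10xxxxxx continuation. INVALID

Answer: 3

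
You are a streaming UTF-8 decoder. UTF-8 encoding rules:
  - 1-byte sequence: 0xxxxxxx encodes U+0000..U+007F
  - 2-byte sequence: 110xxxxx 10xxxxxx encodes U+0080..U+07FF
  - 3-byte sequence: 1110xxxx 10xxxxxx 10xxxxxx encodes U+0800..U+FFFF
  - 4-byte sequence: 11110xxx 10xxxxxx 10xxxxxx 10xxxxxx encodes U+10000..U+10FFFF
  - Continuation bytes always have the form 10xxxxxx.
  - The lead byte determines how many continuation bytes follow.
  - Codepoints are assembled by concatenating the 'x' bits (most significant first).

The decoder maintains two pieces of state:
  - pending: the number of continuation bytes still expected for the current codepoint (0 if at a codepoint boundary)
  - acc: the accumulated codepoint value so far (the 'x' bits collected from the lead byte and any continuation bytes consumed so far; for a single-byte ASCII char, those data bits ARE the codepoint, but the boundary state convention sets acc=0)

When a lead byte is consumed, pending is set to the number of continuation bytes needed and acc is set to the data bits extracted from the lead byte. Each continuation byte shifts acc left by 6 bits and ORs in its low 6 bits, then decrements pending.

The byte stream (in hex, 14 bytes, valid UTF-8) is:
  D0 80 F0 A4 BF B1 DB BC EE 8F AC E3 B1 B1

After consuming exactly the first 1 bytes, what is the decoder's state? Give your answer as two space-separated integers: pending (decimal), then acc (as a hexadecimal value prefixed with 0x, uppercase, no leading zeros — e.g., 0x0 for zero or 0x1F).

Answer: 1 0x10

Derivation:
Byte[0]=D0: 2-byte lead. pending=1, acc=0x10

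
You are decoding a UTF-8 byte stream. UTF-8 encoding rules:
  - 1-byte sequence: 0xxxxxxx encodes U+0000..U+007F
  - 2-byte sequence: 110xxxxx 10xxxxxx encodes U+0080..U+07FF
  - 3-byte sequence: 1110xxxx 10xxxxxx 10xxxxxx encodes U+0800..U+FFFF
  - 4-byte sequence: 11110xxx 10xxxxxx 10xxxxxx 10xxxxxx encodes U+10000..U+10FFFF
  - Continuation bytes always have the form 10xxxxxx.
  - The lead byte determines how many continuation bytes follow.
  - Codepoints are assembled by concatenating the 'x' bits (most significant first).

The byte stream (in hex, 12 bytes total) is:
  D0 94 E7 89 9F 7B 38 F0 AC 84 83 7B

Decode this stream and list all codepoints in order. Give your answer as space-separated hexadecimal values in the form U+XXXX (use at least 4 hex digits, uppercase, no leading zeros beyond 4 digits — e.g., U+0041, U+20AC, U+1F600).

Byte[0]=D0: 2-byte lead, need 1 cont bytes. acc=0x10
Byte[1]=94: continuation. acc=(acc<<6)|0x14=0x414
Completed: cp=U+0414 (starts at byte 0)
Byte[2]=E7: 3-byte lead, need 2 cont bytes. acc=0x7
Byte[3]=89: continuation. acc=(acc<<6)|0x09=0x1C9
Byte[4]=9F: continuation. acc=(acc<<6)|0x1F=0x725F
Completed: cp=U+725F (starts at byte 2)
Byte[5]=7B: 1-byte ASCII. cp=U+007B
Byte[6]=38: 1-byte ASCII. cp=U+0038
Byte[7]=F0: 4-byte lead, need 3 cont bytes. acc=0x0
Byte[8]=AC: continuation. acc=(acc<<6)|0x2C=0x2C
Byte[9]=84: continuation. acc=(acc<<6)|0x04=0xB04
Byte[10]=83: continuation. acc=(acc<<6)|0x03=0x2C103
Completed: cp=U+2C103 (starts at byte 7)
Byte[11]=7B: 1-byte ASCII. cp=U+007B

Answer: U+0414 U+725F U+007B U+0038 U+2C103 U+007B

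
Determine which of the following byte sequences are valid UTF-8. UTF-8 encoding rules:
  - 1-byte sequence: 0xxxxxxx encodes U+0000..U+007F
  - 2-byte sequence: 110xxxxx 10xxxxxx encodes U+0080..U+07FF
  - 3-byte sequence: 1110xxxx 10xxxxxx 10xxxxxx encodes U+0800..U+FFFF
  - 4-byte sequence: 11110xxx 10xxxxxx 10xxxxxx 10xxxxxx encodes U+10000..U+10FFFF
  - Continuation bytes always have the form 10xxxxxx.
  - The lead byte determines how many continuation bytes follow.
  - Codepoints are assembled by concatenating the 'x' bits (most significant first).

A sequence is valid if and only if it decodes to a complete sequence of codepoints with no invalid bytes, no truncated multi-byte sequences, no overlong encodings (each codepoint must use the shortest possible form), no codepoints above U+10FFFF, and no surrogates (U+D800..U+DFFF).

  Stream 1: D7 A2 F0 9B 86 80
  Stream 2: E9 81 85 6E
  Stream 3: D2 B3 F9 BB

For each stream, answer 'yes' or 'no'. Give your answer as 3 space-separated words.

Stream 1: decodes cleanly. VALID
Stream 2: decodes cleanly. VALID
Stream 3: error at byte offset 2. INVALID

Answer: yes yes no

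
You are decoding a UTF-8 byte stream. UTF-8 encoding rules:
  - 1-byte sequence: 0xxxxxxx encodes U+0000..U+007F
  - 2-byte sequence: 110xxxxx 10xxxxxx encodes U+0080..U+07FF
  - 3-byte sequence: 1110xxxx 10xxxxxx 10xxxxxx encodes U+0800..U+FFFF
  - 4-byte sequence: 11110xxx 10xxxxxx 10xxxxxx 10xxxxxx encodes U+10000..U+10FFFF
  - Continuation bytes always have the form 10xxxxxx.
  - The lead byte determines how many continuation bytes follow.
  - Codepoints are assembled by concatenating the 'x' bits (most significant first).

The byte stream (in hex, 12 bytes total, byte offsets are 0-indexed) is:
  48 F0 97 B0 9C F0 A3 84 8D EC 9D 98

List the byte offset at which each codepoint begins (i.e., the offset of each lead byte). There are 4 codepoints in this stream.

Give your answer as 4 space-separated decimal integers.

Answer: 0 1 5 9

Derivation:
Byte[0]=48: 1-byte ASCII. cp=U+0048
Byte[1]=F0: 4-byte lead, need 3 cont bytes. acc=0x0
Byte[2]=97: continuation. acc=(acc<<6)|0x17=0x17
Byte[3]=B0: continuation. acc=(acc<<6)|0x30=0x5F0
Byte[4]=9C: continuation. acc=(acc<<6)|0x1C=0x17C1C
Completed: cp=U+17C1C (starts at byte 1)
Byte[5]=F0: 4-byte lead, need 3 cont bytes. acc=0x0
Byte[6]=A3: continuation. acc=(acc<<6)|0x23=0x23
Byte[7]=84: continuation. acc=(acc<<6)|0x04=0x8C4
Byte[8]=8D: continuation. acc=(acc<<6)|0x0D=0x2310D
Completed: cp=U+2310D (starts at byte 5)
Byte[9]=EC: 3-byte lead, need 2 cont bytes. acc=0xC
Byte[10]=9D: continuation. acc=(acc<<6)|0x1D=0x31D
Byte[11]=98: continuation. acc=(acc<<6)|0x18=0xC758
Completed: cp=U+C758 (starts at byte 9)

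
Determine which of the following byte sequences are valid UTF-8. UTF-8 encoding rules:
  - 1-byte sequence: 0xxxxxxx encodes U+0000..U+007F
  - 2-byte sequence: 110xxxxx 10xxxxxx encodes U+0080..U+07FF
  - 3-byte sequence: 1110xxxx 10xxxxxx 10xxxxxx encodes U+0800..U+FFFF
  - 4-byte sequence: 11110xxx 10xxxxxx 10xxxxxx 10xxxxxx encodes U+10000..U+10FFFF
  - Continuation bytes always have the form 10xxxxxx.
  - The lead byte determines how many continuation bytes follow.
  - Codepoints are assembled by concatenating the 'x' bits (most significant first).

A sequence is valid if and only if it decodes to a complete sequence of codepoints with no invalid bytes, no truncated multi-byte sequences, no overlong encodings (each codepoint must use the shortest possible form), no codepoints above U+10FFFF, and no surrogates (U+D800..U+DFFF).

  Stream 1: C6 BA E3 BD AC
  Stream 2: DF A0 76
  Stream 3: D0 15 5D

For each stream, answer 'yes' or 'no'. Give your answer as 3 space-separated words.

Stream 1: decodes cleanly. VALID
Stream 2: decodes cleanly. VALID
Stream 3: error at byte offset 1. INVALID

Answer: yes yes no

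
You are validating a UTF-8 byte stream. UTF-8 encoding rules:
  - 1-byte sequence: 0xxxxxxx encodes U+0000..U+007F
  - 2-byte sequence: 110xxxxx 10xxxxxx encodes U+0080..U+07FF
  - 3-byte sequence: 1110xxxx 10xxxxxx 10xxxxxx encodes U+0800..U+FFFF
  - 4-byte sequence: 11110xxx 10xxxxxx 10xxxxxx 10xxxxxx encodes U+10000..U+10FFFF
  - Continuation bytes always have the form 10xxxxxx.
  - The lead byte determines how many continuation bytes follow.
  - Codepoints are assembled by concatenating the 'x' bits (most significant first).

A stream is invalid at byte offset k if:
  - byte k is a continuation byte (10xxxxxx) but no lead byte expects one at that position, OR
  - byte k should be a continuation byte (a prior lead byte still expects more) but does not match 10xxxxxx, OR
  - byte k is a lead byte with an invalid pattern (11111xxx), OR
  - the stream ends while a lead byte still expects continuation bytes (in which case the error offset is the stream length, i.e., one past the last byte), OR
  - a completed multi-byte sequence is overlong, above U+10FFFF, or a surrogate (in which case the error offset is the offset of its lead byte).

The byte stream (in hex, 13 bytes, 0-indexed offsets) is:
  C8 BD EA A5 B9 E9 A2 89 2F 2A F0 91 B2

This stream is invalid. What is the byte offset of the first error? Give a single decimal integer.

Answer: 13

Derivation:
Byte[0]=C8: 2-byte lead, need 1 cont bytes. acc=0x8
Byte[1]=BD: continuation. acc=(acc<<6)|0x3D=0x23D
Completed: cp=U+023D (starts at byte 0)
Byte[2]=EA: 3-byte lead, need 2 cont bytes. acc=0xA
Byte[3]=A5: continuation. acc=(acc<<6)|0x25=0x2A5
Byte[4]=B9: continuation. acc=(acc<<6)|0x39=0xA979
Completed: cp=U+A979 (starts at byte 2)
Byte[5]=E9: 3-byte lead, need 2 cont bytes. acc=0x9
Byte[6]=A2: continuation. acc=(acc<<6)|0x22=0x262
Byte[7]=89: continuation. acc=(acc<<6)|0x09=0x9889
Completed: cp=U+9889 (starts at byte 5)
Byte[8]=2F: 1-byte ASCII. cp=U+002F
Byte[9]=2A: 1-byte ASCII. cp=U+002A
Byte[10]=F0: 4-byte lead, need 3 cont bytes. acc=0x0
Byte[11]=91: continuation. acc=(acc<<6)|0x11=0x11
Byte[12]=B2: continuation. acc=(acc<<6)|0x32=0x472
Byte[13]: stream ended, expected continuation. INVALID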